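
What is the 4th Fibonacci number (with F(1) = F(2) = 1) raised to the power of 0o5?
Convert the 4th Fibonacci number (with F(1) = F(2) = 1) (Fibonacci index) → 1, 1, 2, 3 → 3 (decimal)
Convert 0o5 (octal) → 5 (decimal)
Compute 3 ^ 5 = 243
243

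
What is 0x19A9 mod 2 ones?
Convert 0x19A9 (hexadecimal) → 1×4096 + 9×256 + 10×16 + 9 = 6569 (decimal)
Convert 2 ones (place-value notation) → 2 (decimal)
Compute 6569 mod 2 = 1
1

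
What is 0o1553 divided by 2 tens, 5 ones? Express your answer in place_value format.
Convert 0o1553 (octal) → 1×512 + 5×64 + 5×8 + 3 = 875 (decimal)
Convert 2 tens, 5 ones (place-value notation) → 2×10 + 5 = 25 (decimal)
Compute 875 ÷ 25 = 35
Convert 35 (decimal) → 35 = 3×10 + 5 → 3 tens, 5 ones (place-value notation)
3 tens, 5 ones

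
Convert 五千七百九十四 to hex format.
Convert 五千七百九十四 (Chinese numeral) → 5×1000 + 7×100 + 9×10 + 4 = 5794 (decimal)
Convert 5794 (decimal) → 5794 = 1×4096 + 6×256 + 10×16 + 2 → 0x16A2 (hexadecimal)
0x16A2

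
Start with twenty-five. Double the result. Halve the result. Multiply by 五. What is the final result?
Convert twenty-five (English words) → 25 (decimal)
Start: 25
25 × 2 = 50
50 ÷ 2 = 25
Convert 五 (Chinese numeral) → 5 (decimal)
25 × 5 = 125
125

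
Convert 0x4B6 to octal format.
Convert 0x4B6 (hexadecimal) → 4×256 + 11×16 + 6 = 1206 (decimal)
Convert 1206 (decimal) → 1206 = 2×512 + 2×64 + 6×8 + 6 → 0o2266 (octal)
0o2266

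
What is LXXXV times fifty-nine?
Convert LXXXV (Roman numeral) → 50 + 10 + 10 + 10 + 5 = 85 (decimal)
Convert fifty-nine (English words) → 59 (decimal)
Compute 85 × 59 = 5015
5015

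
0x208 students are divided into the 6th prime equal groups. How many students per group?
Convert 0x208 (hexadecimal) → 2×256 + 8 = 520 (decimal)
Convert the 6th prime (prime index) → 13 (decimal)
Compute 520 ÷ 13 = 40
40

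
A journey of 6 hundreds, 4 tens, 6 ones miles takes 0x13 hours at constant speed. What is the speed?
Convert 6 hundreds, 4 tens, 6 ones (place-value notation) → 6×100 + 4×10 + 6 = 646 (decimal)
Convert 0x13 (hexadecimal) → 1×16 + 3 = 19 (decimal)
Compute 646 ÷ 19 = 34
34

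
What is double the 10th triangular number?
The 10th triangular number = 10×11/2 = 55
Compute 55 × 2 = 110
110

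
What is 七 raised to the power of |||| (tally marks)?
Convert 七 (Chinese numeral) → 7 (decimal)
Convert |||| (tally marks) → 4 (decimal)
Compute 7 ^ 4 = 2401
2401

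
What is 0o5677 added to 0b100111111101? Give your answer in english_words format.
Convert 0o5677 (octal) → 5×512 + 6×64 + 7×8 + 7 = 3007 (decimal)
Convert 0b100111111101 (binary) → 2048 + 256 + 128 + 64 + 32 + 16 + 8 + 4 + 1 = 2557 (decimal)
Compute 3007 + 2557 = 5564
Convert 5564 (decimal) → 5564 = 5×1000 + 5×100 + 64 → five thousand five hundred sixty-four (English words)
five thousand five hundred sixty-four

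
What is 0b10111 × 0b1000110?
Convert 0b10111 (binary) → 16 + 4 + 2 + 1 = 23 (decimal)
Convert 0b1000110 (binary) → 64 + 4 + 2 = 70 (decimal)
Compute 23 × 70 = 1610
1610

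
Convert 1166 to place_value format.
Convert 1166 (decimal) → 1166 = 1×1000 + 1×100 + 6×10 + 6 → 1 thousand, 1 hundred, 6 tens, 6 ones (place-value notation)
1 thousand, 1 hundred, 6 tens, 6 ones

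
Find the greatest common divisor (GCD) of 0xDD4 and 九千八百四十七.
Convert 0xDD4 (hexadecimal) → 13×256 + 13×16 + 4 = 3540 (decimal)
Convert 九千八百四十七 (Chinese numeral) → 9×1000 + 8×100 + 4×10 + 7 = 9847 (decimal)
Compute gcd(3540, 9847) = 1
1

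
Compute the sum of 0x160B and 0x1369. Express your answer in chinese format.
Convert 0x160B (hexadecimal) → 1×4096 + 6×256 + 11 = 5643 (decimal)
Convert 0x1369 (hexadecimal) → 1×4096 + 3×256 + 6×16 + 9 = 4969 (decimal)
Compute 5643 + 4969 = 10612
Convert 10612 (decimal) → 10612 = 1×10000 + 6×100 + 1×10 + 2 → 一万零六百一十二 (Chinese numeral)
一万零六百一十二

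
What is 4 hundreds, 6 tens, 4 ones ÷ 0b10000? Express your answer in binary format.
Convert 4 hundreds, 6 tens, 4 ones (place-value notation) → 4×100 + 6×10 + 4 = 464 (decimal)
Convert 0b10000 (binary) → 16 (decimal)
Compute 464 ÷ 16 = 29
Convert 29 (decimal) → 29 = 16 + 8 + 4 + 1 → 0b11101 (binary)
0b11101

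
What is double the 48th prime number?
The 48th prime number = 223
Compute 223 × 2 = 446
446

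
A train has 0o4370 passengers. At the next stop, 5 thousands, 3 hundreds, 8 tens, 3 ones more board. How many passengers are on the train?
Convert 0o4370 (octal) → 4×512 + 3×64 + 7×8 = 2296 (decimal)
Convert 5 thousands, 3 hundreds, 8 tens, 3 ones (place-value notation) → 5×1000 + 3×100 + 8×10 + 3 = 5383 (decimal)
Compute 2296 + 5383 = 7679
7679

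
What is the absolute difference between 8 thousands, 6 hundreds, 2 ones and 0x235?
Convert 8 thousands, 6 hundreds, 2 ones (place-value notation) → 8×1000 + 6×100 + 2 = 8602 (decimal)
Convert 0x235 (hexadecimal) → 2×256 + 3×16 + 5 = 565 (decimal)
Compute |8602 - 565| = 8037
8037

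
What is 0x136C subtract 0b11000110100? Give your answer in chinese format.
Convert 0x136C (hexadecimal) → 1×4096 + 3×256 + 6×16 + 12 = 4972 (decimal)
Convert 0b11000110100 (binary) → 1024 + 512 + 32 + 16 + 4 = 1588 (decimal)
Compute 4972 - 1588 = 3384
Convert 3384 (decimal) → 3384 = 3×1000 + 3×100 + 8×10 + 4 → 三千三百八十四 (Chinese numeral)
三千三百八十四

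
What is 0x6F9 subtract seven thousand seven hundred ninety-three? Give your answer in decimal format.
Convert 0x6F9 (hexadecimal) → 6×256 + 15×16 + 9 = 1785 (decimal)
Convert seven thousand seven hundred ninety-three (English words) → 7×1000 + 7×100 + 93 = 7793 (decimal)
Compute 1785 - 7793 = -6008
-6008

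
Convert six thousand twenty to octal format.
Convert six thousand twenty (English words) → 6×1000 + 20 = 6020 (decimal)
Convert 6020 (decimal) → 6020 = 1×4096 + 3×512 + 6×64 + 4 → 0o13604 (octal)
0o13604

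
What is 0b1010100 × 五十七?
Convert 0b1010100 (binary) → 64 + 16 + 4 = 84 (decimal)
Convert 五十七 (Chinese numeral) → 5×10 + 7 = 57 (decimal)
Compute 84 × 57 = 4788
4788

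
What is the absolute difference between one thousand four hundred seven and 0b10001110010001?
Convert one thousand four hundred seven (English words) → 1×1000 + 4×100 + 7 = 1407 (decimal)
Convert 0b10001110010001 (binary) → 8192 + 512 + 256 + 128 + 16 + 1 = 9105 (decimal)
Compute |1407 - 9105| = 7698
7698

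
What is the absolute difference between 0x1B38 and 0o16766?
Convert 0x1B38 (hexadecimal) → 1×4096 + 11×256 + 3×16 + 8 = 6968 (decimal)
Convert 0o16766 (octal) → 1×4096 + 6×512 + 7×64 + 6×8 + 6 = 7670 (decimal)
Compute |6968 - 7670| = 702
702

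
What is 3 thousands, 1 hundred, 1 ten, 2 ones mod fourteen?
Convert 3 thousands, 1 hundred, 1 ten, 2 ones (place-value notation) → 3×1000 + 1×100 + 1×10 + 2 = 3112 (decimal)
Convert fourteen (English words) → 14 (decimal)
Compute 3112 mod 14 = 4
4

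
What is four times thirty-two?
Convert four (English words) → 4 (decimal)
Convert thirty-two (English words) → 32 (decimal)
Compute 4 × 32 = 128
128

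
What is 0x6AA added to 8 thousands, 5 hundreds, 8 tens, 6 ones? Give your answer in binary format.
Convert 0x6AA (hexadecimal) → 6×256 + 10×16 + 10 = 1706 (decimal)
Convert 8 thousands, 5 hundreds, 8 tens, 6 ones (place-value notation) → 8×1000 + 5×100 + 8×10 + 6 = 8586 (decimal)
Compute 1706 + 8586 = 10292
Convert 10292 (decimal) → 10292 = 8192 + 2048 + 32 + 16 + 4 → 0b10100000110100 (binary)
0b10100000110100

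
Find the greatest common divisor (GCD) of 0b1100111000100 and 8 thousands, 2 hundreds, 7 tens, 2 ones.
Convert 0b1100111000100 (binary) → 4096 + 2048 + 256 + 128 + 64 + 4 = 6596 (decimal)
Convert 8 thousands, 2 hundreds, 7 tens, 2 ones (place-value notation) → 8×1000 + 2×100 + 7×10 + 2 = 8272 (decimal)
Compute gcd(6596, 8272) = 4
4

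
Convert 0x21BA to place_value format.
Convert 0x21BA (hexadecimal) → 2×4096 + 1×256 + 11×16 + 10 = 8634 (decimal)
Convert 8634 (decimal) → 8634 = 8×1000 + 6×100 + 3×10 + 4 → 8 thousands, 6 hundreds, 3 tens, 4 ones (place-value notation)
8 thousands, 6 hundreds, 3 tens, 4 ones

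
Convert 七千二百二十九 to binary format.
Convert 七千二百二十九 (Chinese numeral) → 7×1000 + 2×100 + 2×10 + 9 = 7229 (decimal)
Convert 7229 (decimal) → 7229 = 4096 + 2048 + 1024 + 32 + 16 + 8 + 4 + 1 → 0b1110000111101 (binary)
0b1110000111101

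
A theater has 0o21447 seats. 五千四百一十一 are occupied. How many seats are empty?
Convert 0o21447 (octal) → 2×4096 + 1×512 + 4×64 + 4×8 + 7 = 8999 (decimal)
Convert 五千四百一十一 (Chinese numeral) → 5×1000 + 4×100 + 1×10 + 1 = 5411 (decimal)
Compute 8999 - 5411 = 3588
3588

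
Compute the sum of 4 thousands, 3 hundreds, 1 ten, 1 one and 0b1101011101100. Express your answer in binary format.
Convert 4 thousands, 3 hundreds, 1 ten, 1 one (place-value notation) → 4×1000 + 3×100 + 1×10 + 1 = 4311 (decimal)
Convert 0b1101011101100 (binary) → 4096 + 2048 + 512 + 128 + 64 + 32 + 8 + 4 = 6892 (decimal)
Compute 4311 + 6892 = 11203
Convert 11203 (decimal) → 11203 = 8192 + 2048 + 512 + 256 + 128 + 64 + 2 + 1 → 0b10101111000011 (binary)
0b10101111000011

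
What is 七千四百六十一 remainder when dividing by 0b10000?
Convert 七千四百六十一 (Chinese numeral) → 7×1000 + 4×100 + 6×10 + 1 = 7461 (decimal)
Convert 0b10000 (binary) → 16 (decimal)
Compute 7461 mod 16 = 5
5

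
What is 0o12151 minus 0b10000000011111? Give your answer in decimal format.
Convert 0o12151 (octal) → 1×4096 + 2×512 + 1×64 + 5×8 + 1 = 5225 (decimal)
Convert 0b10000000011111 (binary) → 8192 + 16 + 8 + 4 + 2 + 1 = 8223 (decimal)
Compute 5225 - 8223 = -2998
-2998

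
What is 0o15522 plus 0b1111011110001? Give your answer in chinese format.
Convert 0o15522 (octal) → 1×4096 + 5×512 + 5×64 + 2×8 + 2 = 6994 (decimal)
Convert 0b1111011110001 (binary) → 4096 + 2048 + 1024 + 512 + 128 + 64 + 32 + 16 + 1 = 7921 (decimal)
Compute 6994 + 7921 = 14915
Convert 14915 (decimal) → 14915 = 1×10000 + 4×1000 + 9×100 + 1×10 + 5 → 一万四千九百一十五 (Chinese numeral)
一万四千九百一十五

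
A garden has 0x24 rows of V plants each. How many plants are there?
Convert V (Roman numeral) → 5 (decimal)
Convert 0x24 (hexadecimal) → 2×16 + 4 = 36 (decimal)
Compute 5 × 36 = 180
180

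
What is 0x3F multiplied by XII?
Convert 0x3F (hexadecimal) → 3×16 + 15 = 63 (decimal)
Convert XII (Roman numeral) → 10 + 1 + 1 = 12 (decimal)
Compute 63 × 12 = 756
756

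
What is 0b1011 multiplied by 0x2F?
Convert 0b1011 (binary) → 8 + 2 + 1 = 11 (decimal)
Convert 0x2F (hexadecimal) → 2×16 + 15 = 47 (decimal)
Compute 11 × 47 = 517
517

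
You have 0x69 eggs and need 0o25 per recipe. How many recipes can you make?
Convert 0x69 (hexadecimal) → 6×16 + 9 = 105 (decimal)
Convert 0o25 (octal) → 2×8 + 5 = 21 (decimal)
Compute 105 ÷ 21 = 5
5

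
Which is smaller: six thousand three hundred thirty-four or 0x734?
Convert six thousand three hundred thirty-four (English words) → 6×1000 + 3×100 + 34 = 6334 (decimal)
Convert 0x734 (hexadecimal) → 7×256 + 3×16 + 4 = 1844 (decimal)
Compare 6334 vs 1844: smaller = 1844
1844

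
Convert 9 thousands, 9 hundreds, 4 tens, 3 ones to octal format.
Convert 9 thousands, 9 hundreds, 4 tens, 3 ones (place-value notation) → 9×1000 + 9×100 + 4×10 + 3 = 9943 (decimal)
Convert 9943 (decimal) → 9943 = 2×4096 + 3×512 + 3×64 + 2×8 + 7 → 0o23327 (octal)
0o23327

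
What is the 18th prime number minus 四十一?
The 18th prime number = 61
Convert 四十一 (Chinese numeral) → 4×10 + 1 = 41 (decimal)
Compute 61 - 41 = 20
20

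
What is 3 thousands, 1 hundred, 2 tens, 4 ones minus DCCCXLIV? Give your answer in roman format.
Convert 3 thousands, 1 hundred, 2 tens, 4 ones (place-value notation) → 3×1000 + 1×100 + 2×10 + 4 = 3124 (decimal)
Convert DCCCXLIV (Roman numeral) → 500 + 100 + 100 + 100 + 40 + 4 = 844 (decimal)
Compute 3124 - 844 = 2280
Convert 2280 (decimal) → 2280 = 1000 + 1000 + 100 + 100 + 50 + 10 + 10 + 10 → MMCCLXXX (Roman numeral)
MMCCLXXX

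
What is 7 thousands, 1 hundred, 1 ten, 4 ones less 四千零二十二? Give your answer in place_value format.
Convert 7 thousands, 1 hundred, 1 ten, 4 ones (place-value notation) → 7×1000 + 1×100 + 1×10 + 4 = 7114 (decimal)
Convert 四千零二十二 (Chinese numeral) → 4×1000 + 2×10 + 2 = 4022 (decimal)
Compute 7114 - 4022 = 3092
Convert 3092 (decimal) → 3092 = 3×1000 + 9×10 + 2 → 3 thousands, 9 tens, 2 ones (place-value notation)
3 thousands, 9 tens, 2 ones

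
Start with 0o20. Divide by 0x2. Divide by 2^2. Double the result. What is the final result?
Convert 0o20 (octal) → 2×8 = 16 (decimal)
Start: 16
Convert 0x2 (hexadecimal) → 2 (decimal)
16 ÷ 2 = 8
Convert 2^2 (power) → 4 (decimal)
8 ÷ 4 = 2
2 × 2 = 4
4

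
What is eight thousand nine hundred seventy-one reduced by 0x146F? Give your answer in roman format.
Convert eight thousand nine hundred seventy-one (English words) → 8×1000 + 9×100 + 71 = 8971 (decimal)
Convert 0x146F (hexadecimal) → 1×4096 + 4×256 + 6×16 + 15 = 5231 (decimal)
Compute 8971 - 5231 = 3740
Convert 3740 (decimal) → 3740 = 1000 + 1000 + 1000 + 500 + 100 + 100 + 40 → MMMDCCXL (Roman numeral)
MMMDCCXL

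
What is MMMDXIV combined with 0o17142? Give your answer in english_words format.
Convert MMMDXIV (Roman numeral) → 1000 + 1000 + 1000 + 500 + 10 + 4 = 3514 (decimal)
Convert 0o17142 (octal) → 1×4096 + 7×512 + 1×64 + 4×8 + 2 = 7778 (decimal)
Compute 3514 + 7778 = 11292
Convert 11292 (decimal) → 11292 = 11×1000 + 2×100 + 92 → eleven thousand two hundred ninety-two (English words)
eleven thousand two hundred ninety-two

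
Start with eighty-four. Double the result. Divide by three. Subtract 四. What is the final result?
Convert eighty-four (English words) → 84 (decimal)
Start: 84
84 × 2 = 168
Convert three (English words) → 3 (decimal)
168 ÷ 3 = 56
Convert 四 (Chinese numeral) → 4 (decimal)
56 - 4 = 52
52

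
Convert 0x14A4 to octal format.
Convert 0x14A4 (hexadecimal) → 1×4096 + 4×256 + 10×16 + 4 = 5284 (decimal)
Convert 5284 (decimal) → 5284 = 1×4096 + 2×512 + 2×64 + 4×8 + 4 → 0o12244 (octal)
0o12244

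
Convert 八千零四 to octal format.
Convert 八千零四 (Chinese numeral) → 8×1000 + 4 = 8004 (decimal)
Convert 8004 (decimal) → 8004 = 1×4096 + 7×512 + 5×64 + 4 → 0o17504 (octal)
0o17504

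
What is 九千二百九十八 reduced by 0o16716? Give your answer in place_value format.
Convert 九千二百九十八 (Chinese numeral) → 9×1000 + 2×100 + 9×10 + 8 = 9298 (decimal)
Convert 0o16716 (octal) → 1×4096 + 6×512 + 7×64 + 1×8 + 6 = 7630 (decimal)
Compute 9298 - 7630 = 1668
Convert 1668 (decimal) → 1668 = 1×1000 + 6×100 + 6×10 + 8 → 1 thousand, 6 hundreds, 6 tens, 8 ones (place-value notation)
1 thousand, 6 hundreds, 6 tens, 8 ones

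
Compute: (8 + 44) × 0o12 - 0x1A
Convert 0o12 (octal) → 1×8 + 2 = 10 (decimal)
Convert 0x1A (hexadecimal) → 1×16 + 10 = 26 (decimal)
Expression in decimal: (8 + 44) × 10 - 26
Parentheses first: 8 + 44 = 52
Multiply: 52 × 10 = 520
Subtract: 520 - 26 = 494
494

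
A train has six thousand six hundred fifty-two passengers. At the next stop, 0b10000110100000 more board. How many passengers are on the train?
Convert six thousand six hundred fifty-two (English words) → 6×1000 + 6×100 + 52 = 6652 (decimal)
Convert 0b10000110100000 (binary) → 8192 + 256 + 128 + 32 = 8608 (decimal)
Compute 6652 + 8608 = 15260
15260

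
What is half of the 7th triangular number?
The 7th triangular number = 7×8/2 = 28
Compute 28 ÷ 2 = 14
14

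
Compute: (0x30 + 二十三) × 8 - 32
Convert 0x30 (hexadecimal) → 3×16 = 48 (decimal)
Convert 二十三 (Chinese numeral) → 2×10 + 3 = 23 (decimal)
Expression in decimal: (48 + 23) × 8 - 32
Parentheses first: 48 + 23 = 71
Multiply: 71 × 8 = 568
Subtract: 568 - 32 = 536
536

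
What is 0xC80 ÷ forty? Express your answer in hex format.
Convert 0xC80 (hexadecimal) → 12×256 + 8×16 = 3200 (decimal)
Convert forty (English words) → 40 (decimal)
Compute 3200 ÷ 40 = 80
Convert 80 (decimal) → 80 = 5×16 → 0x50 (hexadecimal)
0x50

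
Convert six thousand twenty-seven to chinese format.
Convert six thousand twenty-seven (English words) → 6×1000 + 27 = 6027 (decimal)
Convert 6027 (decimal) → 6027 = 6×1000 + 2×10 + 7 → 六千零二十七 (Chinese numeral)
六千零二十七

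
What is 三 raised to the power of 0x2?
Convert 三 (Chinese numeral) → 3 (decimal)
Convert 0x2 (hexadecimal) → 2 (decimal)
Compute 3 ^ 2 = 9
9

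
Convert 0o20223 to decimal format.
Convert 0o20223 (octal) → 2×4096 + 2×64 + 2×8 + 3 = 8339 (decimal)
8339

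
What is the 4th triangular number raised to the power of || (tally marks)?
Convert the 4th triangular number (triangular index) → 4×5/2 = 10 (decimal)
Convert || (tally marks) → 2 (decimal)
Compute 10 ^ 2 = 100
100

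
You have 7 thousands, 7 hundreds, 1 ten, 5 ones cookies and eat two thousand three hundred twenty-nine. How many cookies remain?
Convert 7 thousands, 7 hundreds, 1 ten, 5 ones (place-value notation) → 7×1000 + 7×100 + 1×10 + 5 = 7715 (decimal)
Convert two thousand three hundred twenty-nine (English words) → 2×1000 + 3×100 + 29 = 2329 (decimal)
Compute 7715 - 2329 = 5386
5386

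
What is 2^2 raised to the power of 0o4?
Convert 2^2 (power) → 4 (decimal)
Convert 0o4 (octal) → 4 (decimal)
Compute 4 ^ 4 = 256
256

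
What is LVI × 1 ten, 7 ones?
Convert LVI (Roman numeral) → 50 + 5 + 1 = 56 (decimal)
Convert 1 ten, 7 ones (place-value notation) → 1×10 + 7 = 17 (decimal)
Compute 56 × 17 = 952
952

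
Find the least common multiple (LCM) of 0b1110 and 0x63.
Convert 0b1110 (binary) → 8 + 4 + 2 = 14 (decimal)
Convert 0x63 (hexadecimal) → 6×16 + 3 = 99 (decimal)
Compute lcm(14, 99) = 1386
1386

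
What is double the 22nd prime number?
The 22nd prime number = 79
Compute 79 × 2 = 158
158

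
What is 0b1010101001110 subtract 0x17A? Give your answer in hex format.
Convert 0b1010101001110 (binary) → 4096 + 1024 + 256 + 64 + 8 + 4 + 2 = 5454 (decimal)
Convert 0x17A (hexadecimal) → 1×256 + 7×16 + 10 = 378 (decimal)
Compute 5454 - 378 = 5076
Convert 5076 (decimal) → 5076 = 1×4096 + 3×256 + 13×16 + 4 → 0x13D4 (hexadecimal)
0x13D4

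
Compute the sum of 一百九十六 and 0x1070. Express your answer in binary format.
Convert 一百九十六 (Chinese numeral) → 1×100 + 9×10 + 6 = 196 (decimal)
Convert 0x1070 (hexadecimal) → 1×4096 + 7×16 = 4208 (decimal)
Compute 196 + 4208 = 4404
Convert 4404 (decimal) → 4404 = 4096 + 256 + 32 + 16 + 4 → 0b1000100110100 (binary)
0b1000100110100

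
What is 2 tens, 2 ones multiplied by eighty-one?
Convert 2 tens, 2 ones (place-value notation) → 2×10 + 2 = 22 (decimal)
Convert eighty-one (English words) → 81 (decimal)
Compute 22 × 81 = 1782
1782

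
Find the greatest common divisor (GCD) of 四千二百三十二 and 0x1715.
Convert 四千二百三十二 (Chinese numeral) → 4×1000 + 2×100 + 3×10 + 2 = 4232 (decimal)
Convert 0x1715 (hexadecimal) → 1×4096 + 7×256 + 1×16 + 5 = 5909 (decimal)
Compute gcd(4232, 5909) = 1
1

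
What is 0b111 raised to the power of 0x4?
Convert 0b111 (binary) → 4 + 2 + 1 = 7 (decimal)
Convert 0x4 (hexadecimal) → 4 (decimal)
Compute 7 ^ 4 = 2401
2401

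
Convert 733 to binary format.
Convert 733 (decimal) → 733 = 512 + 128 + 64 + 16 + 8 + 4 + 1 → 0b1011011101 (binary)
0b1011011101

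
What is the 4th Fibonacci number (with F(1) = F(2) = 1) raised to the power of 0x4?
Convert the 4th Fibonacci number (with F(1) = F(2) = 1) (Fibonacci index) → 1, 1, 2, 3 → 3 (decimal)
Convert 0x4 (hexadecimal) → 4 (decimal)
Compute 3 ^ 4 = 81
81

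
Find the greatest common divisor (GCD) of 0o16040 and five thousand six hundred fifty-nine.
Convert 0o16040 (octal) → 1×4096 + 6×512 + 4×8 = 7200 (decimal)
Convert five thousand six hundred fifty-nine (English words) → 5×1000 + 6×100 + 59 = 5659 (decimal)
Compute gcd(7200, 5659) = 1
1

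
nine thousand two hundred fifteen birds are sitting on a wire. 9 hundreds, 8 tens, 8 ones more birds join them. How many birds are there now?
Convert nine thousand two hundred fifteen (English words) → 9×1000 + 2×100 + 15 = 9215 (decimal)
Convert 9 hundreds, 8 tens, 8 ones (place-value notation) → 9×100 + 8×10 + 8 = 988 (decimal)
Compute 9215 + 988 = 10203
10203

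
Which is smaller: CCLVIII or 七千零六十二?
Convert CCLVIII (Roman numeral) → 100 + 100 + 50 + 5 + 1 + 1 + 1 = 258 (decimal)
Convert 七千零六十二 (Chinese numeral) → 7×1000 + 6×10 + 2 = 7062 (decimal)
Compare 258 vs 7062: smaller = 258
258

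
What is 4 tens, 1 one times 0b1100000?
Convert 4 tens, 1 one (place-value notation) → 4×10 + 1 = 41 (decimal)
Convert 0b1100000 (binary) → 64 + 32 = 96 (decimal)
Compute 41 × 96 = 3936
3936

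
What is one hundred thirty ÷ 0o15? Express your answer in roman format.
Convert one hundred thirty (English words) → 1×100 + 30 = 130 (decimal)
Convert 0o15 (octal) → 1×8 + 5 = 13 (decimal)
Compute 130 ÷ 13 = 10
Convert 10 (decimal) → X (Roman numeral)
X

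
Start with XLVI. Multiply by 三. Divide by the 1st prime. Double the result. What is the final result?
Convert XLVI (Roman numeral) → 40 + 5 + 1 = 46 (decimal)
Start: 46
Convert 三 (Chinese numeral) → 3 (decimal)
46 × 3 = 138
Convert the 1st prime (prime index) → 2 (decimal)
138 ÷ 2 = 69
69 × 2 = 138
138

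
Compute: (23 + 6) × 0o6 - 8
Convert 0o6 (octal) → 6 (decimal)
Expression in decimal: (23 + 6) × 6 - 8
Parentheses first: 23 + 6 = 29
Multiply: 29 × 6 = 174
Subtract: 174 - 8 = 166
166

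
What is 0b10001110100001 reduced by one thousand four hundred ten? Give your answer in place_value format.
Convert 0b10001110100001 (binary) → 8192 + 512 + 256 + 128 + 32 + 1 = 9121 (decimal)
Convert one thousand four hundred ten (English words) → 1×1000 + 4×100 + 10 = 1410 (decimal)
Compute 9121 - 1410 = 7711
Convert 7711 (decimal) → 7711 = 7×1000 + 7×100 + 1×10 + 1 → 7 thousands, 7 hundreds, 1 ten, 1 one (place-value notation)
7 thousands, 7 hundreds, 1 ten, 1 one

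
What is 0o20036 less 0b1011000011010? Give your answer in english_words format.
Convert 0o20036 (octal) → 2×4096 + 3×8 + 6 = 8222 (decimal)
Convert 0b1011000011010 (binary) → 4096 + 1024 + 512 + 16 + 8 + 2 = 5658 (decimal)
Compute 8222 - 5658 = 2564
Convert 2564 (decimal) → 2564 = 2×1000 + 5×100 + 64 → two thousand five hundred sixty-four (English words)
two thousand five hundred sixty-four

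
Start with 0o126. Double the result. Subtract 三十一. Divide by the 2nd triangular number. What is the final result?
Convert 0o126 (octal) → 1×64 + 2×8 + 6 = 86 (decimal)
Start: 86
86 × 2 = 172
Convert 三十一 (Chinese numeral) → 3×10 + 1 = 31 (decimal)
172 - 31 = 141
Convert the 2nd triangular number (triangular index) → 2×3/2 = 3 (decimal)
141 ÷ 3 = 47
47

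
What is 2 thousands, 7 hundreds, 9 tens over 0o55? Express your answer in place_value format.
Convert 2 thousands, 7 hundreds, 9 tens (place-value notation) → 2×1000 + 7×100 + 9×10 = 2790 (decimal)
Convert 0o55 (octal) → 5×8 + 5 = 45 (decimal)
Compute 2790 ÷ 45 = 62
Convert 62 (decimal) → 62 = 6×10 + 2 → 6 tens, 2 ones (place-value notation)
6 tens, 2 ones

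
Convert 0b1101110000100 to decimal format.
Convert 0b1101110000100 (binary) → 4096 + 2048 + 512 + 256 + 128 + 4 = 7044 (decimal)
7044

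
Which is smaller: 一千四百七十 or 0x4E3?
Convert 一千四百七十 (Chinese numeral) → 1×1000 + 4×100 + 7×10 = 1470 (decimal)
Convert 0x4E3 (hexadecimal) → 4×256 + 14×16 + 3 = 1251 (decimal)
Compare 1470 vs 1251: smaller = 1251
1251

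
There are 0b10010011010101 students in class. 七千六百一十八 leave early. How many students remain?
Convert 0b10010011010101 (binary) → 8192 + 1024 + 128 + 64 + 16 + 4 + 1 = 9429 (decimal)
Convert 七千六百一十八 (Chinese numeral) → 7×1000 + 6×100 + 1×10 + 8 = 7618 (decimal)
Compute 9429 - 7618 = 1811
1811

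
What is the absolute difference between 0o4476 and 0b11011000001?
Convert 0o4476 (octal) → 4×512 + 4×64 + 7×8 + 6 = 2366 (decimal)
Convert 0b11011000001 (binary) → 1024 + 512 + 128 + 64 + 1 = 1729 (decimal)
Compute |2366 - 1729| = 637
637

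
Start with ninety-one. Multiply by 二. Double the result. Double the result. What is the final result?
Convert ninety-one (English words) → 91 (decimal)
Start: 91
Convert 二 (Chinese numeral) → 2 (decimal)
91 × 2 = 182
182 × 2 = 364
364 × 2 = 728
728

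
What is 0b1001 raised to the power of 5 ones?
Convert 0b1001 (binary) → 8 + 1 = 9 (decimal)
Convert 5 ones (place-value notation) → 5 (decimal)
Compute 9 ^ 5 = 59049
59049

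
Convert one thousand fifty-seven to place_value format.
Convert one thousand fifty-seven (English words) → 1×1000 + 57 = 1057 (decimal)
Convert 1057 (decimal) → 1057 = 1×1000 + 5×10 + 7 → 1 thousand, 5 tens, 7 ones (place-value notation)
1 thousand, 5 tens, 7 ones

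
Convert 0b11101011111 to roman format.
Convert 0b11101011111 (binary) → 1024 + 512 + 256 + 64 + 16 + 8 + 4 + 2 + 1 = 1887 (decimal)
Convert 1887 (decimal) → 1887 = 1000 + 500 + 100 + 100 + 100 + 50 + 10 + 10 + 10 + 5 + 1 + 1 → MDCCCLXXXVII (Roman numeral)
MDCCCLXXXVII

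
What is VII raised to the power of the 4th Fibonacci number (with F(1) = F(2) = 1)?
Convert VII (Roman numeral) → 5 + 1 + 1 = 7 (decimal)
Convert the 4th Fibonacci number (with F(1) = F(2) = 1) (Fibonacci index) → 1, 1, 2, 3 → 3 (decimal)
Compute 7 ^ 3 = 343
343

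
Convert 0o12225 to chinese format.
Convert 0o12225 (octal) → 1×4096 + 2×512 + 2×64 + 2×8 + 5 = 5269 (decimal)
Convert 5269 (decimal) → 5269 = 5×1000 + 2×100 + 6×10 + 9 → 五千二百六十九 (Chinese numeral)
五千二百六十九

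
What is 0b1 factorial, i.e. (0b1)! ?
Convert 0b1 (binary) → 1 (decimal)
Compute 1! = 1
1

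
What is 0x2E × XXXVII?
Convert 0x2E (hexadecimal) → 2×16 + 14 = 46 (decimal)
Convert XXXVII (Roman numeral) → 10 + 10 + 10 + 5 + 1 + 1 = 37 (decimal)
Compute 46 × 37 = 1702
1702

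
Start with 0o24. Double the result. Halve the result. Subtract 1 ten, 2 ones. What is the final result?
Convert 0o24 (octal) → 2×8 + 4 = 20 (decimal)
Start: 20
20 × 2 = 40
40 ÷ 2 = 20
Convert 1 ten, 2 ones (place-value notation) → 1×10 + 2 = 12 (decimal)
20 - 12 = 8
8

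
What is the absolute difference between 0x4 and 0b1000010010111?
Convert 0x4 (hexadecimal) → 4 (decimal)
Convert 0b1000010010111 (binary) → 4096 + 128 + 16 + 4 + 2 + 1 = 4247 (decimal)
Compute |4 - 4247| = 4243
4243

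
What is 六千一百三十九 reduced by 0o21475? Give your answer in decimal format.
Convert 六千一百三十九 (Chinese numeral) → 6×1000 + 1×100 + 3×10 + 9 = 6139 (decimal)
Convert 0o21475 (octal) → 2×4096 + 1×512 + 4×64 + 7×8 + 5 = 9021 (decimal)
Compute 6139 - 9021 = -2882
-2882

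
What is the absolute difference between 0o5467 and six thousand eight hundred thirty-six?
Convert 0o5467 (octal) → 5×512 + 4×64 + 6×8 + 7 = 2871 (decimal)
Convert six thousand eight hundred thirty-six (English words) → 6×1000 + 8×100 + 36 = 6836 (decimal)
Compute |2871 - 6836| = 3965
3965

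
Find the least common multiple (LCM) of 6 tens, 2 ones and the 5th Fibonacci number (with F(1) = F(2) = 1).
Convert 6 tens, 2 ones (place-value notation) → 6×10 + 2 = 62 (decimal)
Convert the 5th Fibonacci number (with F(1) = F(2) = 1) (Fibonacci index) → 1, 1, 2, 3, 5 → 5 (decimal)
Compute lcm(62, 5) = 310
310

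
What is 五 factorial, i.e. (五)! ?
Convert 五 (Chinese numeral) → 5 (decimal)
Compute 5! = 120
120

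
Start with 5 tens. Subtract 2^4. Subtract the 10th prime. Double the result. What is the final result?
Convert 5 tens (place-value notation) → 5×10 = 50 (decimal)
Start: 50
Convert 2^4 (power) → 16 (decimal)
50 - 16 = 34
Convert the 10th prime (prime index) → 29 (decimal)
34 - 29 = 5
5 × 2 = 10
10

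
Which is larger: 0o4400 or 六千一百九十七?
Convert 0o4400 (octal) → 4×512 + 4×64 = 2304 (decimal)
Convert 六千一百九十七 (Chinese numeral) → 6×1000 + 1×100 + 9×10 + 7 = 6197 (decimal)
Compare 2304 vs 6197: larger = 6197
6197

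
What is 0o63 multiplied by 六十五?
Convert 0o63 (octal) → 6×8 + 3 = 51 (decimal)
Convert 六十五 (Chinese numeral) → 6×10 + 5 = 65 (decimal)
Compute 51 × 65 = 3315
3315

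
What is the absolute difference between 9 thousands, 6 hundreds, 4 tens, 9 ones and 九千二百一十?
Convert 9 thousands, 6 hundreds, 4 tens, 9 ones (place-value notation) → 9×1000 + 6×100 + 4×10 + 9 = 9649 (decimal)
Convert 九千二百一十 (Chinese numeral) → 9×1000 + 2×100 + 1×10 = 9210 (decimal)
Compute |9649 - 9210| = 439
439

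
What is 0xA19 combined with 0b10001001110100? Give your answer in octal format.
Convert 0xA19 (hexadecimal) → 10×256 + 1×16 + 9 = 2585 (decimal)
Convert 0b10001001110100 (binary) → 8192 + 512 + 64 + 32 + 16 + 4 = 8820 (decimal)
Compute 2585 + 8820 = 11405
Convert 11405 (decimal) → 11405 = 2×4096 + 6×512 + 2×64 + 1×8 + 5 → 0o26215 (octal)
0o26215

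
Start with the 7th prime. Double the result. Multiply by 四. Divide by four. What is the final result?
Convert the 7th prime (prime index) → 17 (decimal)
Start: 17
17 × 2 = 34
Convert 四 (Chinese numeral) → 4 (decimal)
34 × 4 = 136
Convert four (English words) → 4 (decimal)
136 ÷ 4 = 34
34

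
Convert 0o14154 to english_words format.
Convert 0o14154 (octal) → 1×4096 + 4×512 + 1×64 + 5×8 + 4 = 6252 (decimal)
Convert 6252 (decimal) → 6252 = 6×1000 + 2×100 + 52 → six thousand two hundred fifty-two (English words)
six thousand two hundred fifty-two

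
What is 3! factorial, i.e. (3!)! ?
Convert 3! (factorial) → 6 (decimal)
Compute 6! = 720
720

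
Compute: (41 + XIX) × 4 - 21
Convert XIX (Roman numeral) → 10 + 9 = 19 (decimal)
Expression in decimal: (41 + 19) × 4 - 21
Parentheses first: 41 + 19 = 60
Multiply: 60 × 4 = 240
Subtract: 240 - 21 = 219
219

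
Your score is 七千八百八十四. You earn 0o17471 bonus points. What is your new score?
Convert 七千八百八十四 (Chinese numeral) → 7×1000 + 8×100 + 8×10 + 4 = 7884 (decimal)
Convert 0o17471 (octal) → 1×4096 + 7×512 + 4×64 + 7×8 + 1 = 7993 (decimal)
Compute 7884 + 7993 = 15877
15877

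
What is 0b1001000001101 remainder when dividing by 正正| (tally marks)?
Convert 0b1001000001101 (binary) → 4096 + 512 + 8 + 4 + 1 = 4621 (decimal)
Convert 正正| (tally marks) → 5 + 5 + 1 = 11 (decimal)
Compute 4621 mod 11 = 1
1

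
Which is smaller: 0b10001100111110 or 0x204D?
Convert 0b10001100111110 (binary) → 8192 + 512 + 256 + 32 + 16 + 8 + 4 + 2 = 9022 (decimal)
Convert 0x204D (hexadecimal) → 2×4096 + 4×16 + 13 = 8269 (decimal)
Compare 9022 vs 8269: smaller = 8269
8269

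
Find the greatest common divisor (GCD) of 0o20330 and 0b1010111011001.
Convert 0o20330 (octal) → 2×4096 + 3×64 + 3×8 = 8408 (decimal)
Convert 0b1010111011001 (binary) → 4096 + 1024 + 256 + 128 + 64 + 16 + 8 + 1 = 5593 (decimal)
Compute gcd(8408, 5593) = 1
1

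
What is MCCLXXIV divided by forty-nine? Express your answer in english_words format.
Convert MCCLXXIV (Roman numeral) → 1000 + 100 + 100 + 50 + 10 + 10 + 4 = 1274 (decimal)
Convert forty-nine (English words) → 49 (decimal)
Compute 1274 ÷ 49 = 26
Convert 26 (decimal) → twenty-six (English words)
twenty-six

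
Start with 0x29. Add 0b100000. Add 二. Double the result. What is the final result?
Convert 0x29 (hexadecimal) → 2×16 + 9 = 41 (decimal)
Start: 41
Convert 0b100000 (binary) → 32 (decimal)
41 + 32 = 73
Convert 二 (Chinese numeral) → 2 (decimal)
73 + 2 = 75
75 × 2 = 150
150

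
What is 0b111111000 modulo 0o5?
Convert 0b111111000 (binary) → 256 + 128 + 64 + 32 + 16 + 8 = 504 (decimal)
Convert 0o5 (octal) → 5 (decimal)
Compute 504 mod 5 = 4
4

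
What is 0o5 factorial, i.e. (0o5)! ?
Convert 0o5 (octal) → 5 (decimal)
Compute 5! = 120
120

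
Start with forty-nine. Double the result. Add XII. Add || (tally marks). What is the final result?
Convert forty-nine (English words) → 49 (decimal)
Start: 49
49 × 2 = 98
Convert XII (Roman numeral) → 10 + 1 + 1 = 12 (decimal)
98 + 12 = 110
Convert || (tally marks) → 2 (decimal)
110 + 2 = 112
112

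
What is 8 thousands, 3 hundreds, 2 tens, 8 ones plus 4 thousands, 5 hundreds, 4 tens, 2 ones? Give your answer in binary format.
Convert 8 thousands, 3 hundreds, 2 tens, 8 ones (place-value notation) → 8×1000 + 3×100 + 2×10 + 8 = 8328 (decimal)
Convert 4 thousands, 5 hundreds, 4 tens, 2 ones (place-value notation) → 4×1000 + 5×100 + 4×10 + 2 = 4542 (decimal)
Compute 8328 + 4542 = 12870
Convert 12870 (decimal) → 12870 = 8192 + 4096 + 512 + 64 + 4 + 2 → 0b11001001000110 (binary)
0b11001001000110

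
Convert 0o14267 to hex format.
Convert 0o14267 (octal) → 1×4096 + 4×512 + 2×64 + 6×8 + 7 = 6327 (decimal)
Convert 6327 (decimal) → 6327 = 1×4096 + 8×256 + 11×16 + 7 → 0x18B7 (hexadecimal)
0x18B7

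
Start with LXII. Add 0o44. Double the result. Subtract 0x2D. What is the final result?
Convert LXII (Roman numeral) → 50 + 10 + 1 + 1 = 62 (decimal)
Start: 62
Convert 0o44 (octal) → 4×8 + 4 = 36 (decimal)
62 + 36 = 98
98 × 2 = 196
Convert 0x2D (hexadecimal) → 2×16 + 13 = 45 (decimal)
196 - 45 = 151
151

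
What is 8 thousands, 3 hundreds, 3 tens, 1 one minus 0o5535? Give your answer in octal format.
Convert 8 thousands, 3 hundreds, 3 tens, 1 one (place-value notation) → 8×1000 + 3×100 + 3×10 + 1 = 8331 (decimal)
Convert 0o5535 (octal) → 5×512 + 5×64 + 3×8 + 5 = 2909 (decimal)
Compute 8331 - 2909 = 5422
Convert 5422 (decimal) → 5422 = 1×4096 + 2×512 + 4×64 + 5×8 + 6 → 0o12456 (octal)
0o12456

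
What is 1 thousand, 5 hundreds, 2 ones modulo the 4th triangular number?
Convert 1 thousand, 5 hundreds, 2 ones (place-value notation) → 1×1000 + 5×100 + 2 = 1502 (decimal)
Convert the 4th triangular number (triangular index) → 4×5/2 = 10 (decimal)
Compute 1502 mod 10 = 2
2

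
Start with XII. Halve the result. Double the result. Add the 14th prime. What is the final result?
Convert XII (Roman numeral) → 10 + 1 + 1 = 12 (decimal)
Start: 12
12 ÷ 2 = 6
6 × 2 = 12
Convert the 14th prime (prime index) → 43 (decimal)
12 + 43 = 55
55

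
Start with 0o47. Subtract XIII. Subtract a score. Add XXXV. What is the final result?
Convert 0o47 (octal) → 4×8 + 7 = 39 (decimal)
Start: 39
Convert XIII (Roman numeral) → 10 + 1 + 1 + 1 = 13 (decimal)
39 - 13 = 26
Convert a score (colloquial) → 20 (decimal)
26 - 20 = 6
Convert XXXV (Roman numeral) → 10 + 10 + 10 + 5 = 35 (decimal)
6 + 35 = 41
41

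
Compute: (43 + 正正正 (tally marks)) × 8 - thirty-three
Convert 正正正 (tally marks) → 5 + 5 + 5 = 15 (decimal)
Convert thirty-three (English words) → 33 (decimal)
Expression in decimal: (43 + 15) × 8 - 33
Parentheses first: 43 + 15 = 58
Multiply: 58 × 8 = 464
Subtract: 464 - 33 = 431
431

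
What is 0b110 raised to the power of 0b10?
Convert 0b110 (binary) → 4 + 2 = 6 (decimal)
Convert 0b10 (binary) → 2 (decimal)
Compute 6 ^ 2 = 36
36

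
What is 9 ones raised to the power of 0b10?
Convert 9 ones (place-value notation) → 9 (decimal)
Convert 0b10 (binary) → 2 (decimal)
Compute 9 ^ 2 = 81
81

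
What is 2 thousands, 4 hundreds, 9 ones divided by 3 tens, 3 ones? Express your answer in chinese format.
Convert 2 thousands, 4 hundreds, 9 ones (place-value notation) → 2×1000 + 4×100 + 9 = 2409 (decimal)
Convert 3 tens, 3 ones (place-value notation) → 3×10 + 3 = 33 (decimal)
Compute 2409 ÷ 33 = 73
Convert 73 (decimal) → 73 = 7×10 + 3 → 七十三 (Chinese numeral)
七十三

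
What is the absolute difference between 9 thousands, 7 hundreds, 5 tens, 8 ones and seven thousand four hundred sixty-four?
Convert 9 thousands, 7 hundreds, 5 tens, 8 ones (place-value notation) → 9×1000 + 7×100 + 5×10 + 8 = 9758 (decimal)
Convert seven thousand four hundred sixty-four (English words) → 7×1000 + 4×100 + 64 = 7464 (decimal)
Compute |9758 - 7464| = 2294
2294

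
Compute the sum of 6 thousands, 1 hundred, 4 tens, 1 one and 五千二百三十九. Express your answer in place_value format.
Convert 6 thousands, 1 hundred, 4 tens, 1 one (place-value notation) → 6×1000 + 1×100 + 4×10 + 1 = 6141 (decimal)
Convert 五千二百三十九 (Chinese numeral) → 5×1000 + 2×100 + 3×10 + 9 = 5239 (decimal)
Compute 6141 + 5239 = 11380
Convert 11380 (decimal) → 11380 = 11×1000 + 3×100 + 8×10 → 11 thousands, 3 hundreds, 8 tens (place-value notation)
11 thousands, 3 hundreds, 8 tens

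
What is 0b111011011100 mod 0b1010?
Convert 0b111011011100 (binary) → 2048 + 1024 + 512 + 128 + 64 + 16 + 8 + 4 = 3804 (decimal)
Convert 0b1010 (binary) → 8 + 2 = 10 (decimal)
Compute 3804 mod 10 = 4
4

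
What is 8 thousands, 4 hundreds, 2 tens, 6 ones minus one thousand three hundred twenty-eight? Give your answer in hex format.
Convert 8 thousands, 4 hundreds, 2 tens, 6 ones (place-value notation) → 8×1000 + 4×100 + 2×10 + 6 = 8426 (decimal)
Convert one thousand three hundred twenty-eight (English words) → 1×1000 + 3×100 + 28 = 1328 (decimal)
Compute 8426 - 1328 = 7098
Convert 7098 (decimal) → 7098 = 1×4096 + 11×256 + 11×16 + 10 → 0x1BBA (hexadecimal)
0x1BBA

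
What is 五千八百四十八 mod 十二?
Convert 五千八百四十八 (Chinese numeral) → 5×1000 + 8×100 + 4×10 + 8 = 5848 (decimal)
Convert 十二 (Chinese numeral) → 1×10 + 2 = 12 (decimal)
Compute 5848 mod 12 = 4
4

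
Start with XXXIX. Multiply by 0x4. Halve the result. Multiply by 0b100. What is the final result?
Convert XXXIX (Roman numeral) → 10 + 10 + 10 + 9 = 39 (decimal)
Start: 39
Convert 0x4 (hexadecimal) → 4 (decimal)
39 × 4 = 156
156 ÷ 2 = 78
Convert 0b100 (binary) → 4 (decimal)
78 × 4 = 312
312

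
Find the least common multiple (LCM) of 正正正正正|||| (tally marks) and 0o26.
Convert 正正正正正|||| (tally marks) → 5 + 5 + 5 + 5 + 5 + 4 = 29 (decimal)
Convert 0o26 (octal) → 2×8 + 6 = 22 (decimal)
Compute lcm(29, 22) = 638
638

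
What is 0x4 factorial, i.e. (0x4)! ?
Convert 0x4 (hexadecimal) → 4 (decimal)
Compute 4! = 24
24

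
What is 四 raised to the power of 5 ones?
Convert 四 (Chinese numeral) → 4 (decimal)
Convert 5 ones (place-value notation) → 5 (decimal)
Compute 4 ^ 5 = 1024
1024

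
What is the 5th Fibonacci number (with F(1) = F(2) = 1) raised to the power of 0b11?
Convert the 5th Fibonacci number (with F(1) = F(2) = 1) (Fibonacci index) → 1, 1, 2, 3, 5 → 5 (decimal)
Convert 0b11 (binary) → 2 + 1 = 3 (decimal)
Compute 5 ^ 3 = 125
125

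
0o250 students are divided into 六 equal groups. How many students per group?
Convert 0o250 (octal) → 2×64 + 5×8 = 168 (decimal)
Convert 六 (Chinese numeral) → 6 (decimal)
Compute 168 ÷ 6 = 28
28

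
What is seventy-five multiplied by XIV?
Convert seventy-five (English words) → 75 (decimal)
Convert XIV (Roman numeral) → 10 + 4 = 14 (decimal)
Compute 75 × 14 = 1050
1050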